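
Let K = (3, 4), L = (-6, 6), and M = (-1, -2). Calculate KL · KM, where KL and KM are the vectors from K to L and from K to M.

KL = L − K = (-9, 2)
KM = M − K = (-4, -6)
KL · KM = (-9)·(-4) + 2·(-6) = 36 - 12 = 24

24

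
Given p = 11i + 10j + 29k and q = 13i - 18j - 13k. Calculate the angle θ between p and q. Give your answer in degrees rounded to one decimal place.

119.6

p · q = 11·13 + 10·(-18) + 29·(-13) = 143 - 180 - 377 = -414
|p|² = 121 + 100 + 841 = 1062,  |p| = √1062 ≈ 32.588341
|q|² = 169 + 324 + 169 = 662,  |q| = √662 ≈ 25.729361
cos θ = -414 / (32.588341 · 25.729361) ≈ -0.49375
θ = arccos(-0.49375) ≈ 119.6°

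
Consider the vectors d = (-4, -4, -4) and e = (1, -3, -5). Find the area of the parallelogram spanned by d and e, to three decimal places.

i: (-4)·(-5) - (-4)·(-3) = 20 - 12 = 8
j: (-4)·1 - (-4)·(-5) = -4 - 20 = -24
k: (-4)·(-3) - (-4)·1 = 12 - (-4) = 16
d × e = (8, -24, 16)
|d × e| = √(8² + (-24)² + 16²) = √896 ≈ 29.9333

29.933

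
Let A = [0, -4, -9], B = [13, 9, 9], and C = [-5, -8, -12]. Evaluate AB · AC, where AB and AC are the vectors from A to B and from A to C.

-171

AB = B − A = (13, 13, 18)
AC = C − A = (-5, -4, -3)
AB · AC = 13·(-5) + 13·(-4) + 18·(-3) = -65 - 52 - 54 = -171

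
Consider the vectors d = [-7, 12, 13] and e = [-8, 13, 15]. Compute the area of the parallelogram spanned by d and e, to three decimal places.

12.124

i: 12·15 - 13·13 = 180 - 169 = 11
j: 13·(-8) - (-7)·15 = -104 - (-105) = 1
k: (-7)·13 - 12·(-8) = -91 - (-96) = 5
d × e = (11, 1, 5)
|d × e| = √(11² + 1² + 5²) = √147 ≈ 12.1244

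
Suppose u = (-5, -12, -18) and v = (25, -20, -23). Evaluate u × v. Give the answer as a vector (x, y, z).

i: (-12)·(-23) - (-18)·(-20) = 276 - 360 = -84
j: (-18)·25 - (-5)·(-23) = -450 - 115 = -565
k: (-5)·(-20) - (-12)·25 = 100 - (-300) = 400
u × v = (-84, -565, 400)

(-84, -565, 400)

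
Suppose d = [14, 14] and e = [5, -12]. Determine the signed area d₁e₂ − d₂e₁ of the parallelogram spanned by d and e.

-238

14·(-12) - 14·5 = -168 - 70 = -238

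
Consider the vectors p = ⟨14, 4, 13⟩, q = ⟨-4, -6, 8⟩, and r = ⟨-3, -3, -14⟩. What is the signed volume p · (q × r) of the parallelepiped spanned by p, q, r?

1114

q × r:
i: (-6)·(-14) - 8·(-3) = 84 - (-24) = 108
j: 8·(-3) - (-4)·(-14) = -24 - 56 = -80
k: (-4)·(-3) - (-6)·(-3) = 12 - 18 = -6
q × r = (108, -80, -6)
p · (q × r) = 14·108 + 4·(-80) + 13·(-6) = 1512 - 320 - 78 = 1114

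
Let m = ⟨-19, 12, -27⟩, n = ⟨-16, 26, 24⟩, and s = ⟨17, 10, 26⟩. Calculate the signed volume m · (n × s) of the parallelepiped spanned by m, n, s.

17858

n × s:
i: 26·26 - 24·10 = 676 - 240 = 436
j: 24·17 - (-16)·26 = 408 - (-416) = 824
k: (-16)·10 - 26·17 = -160 - 442 = -602
n × s = (436, 824, -602)
m · (n × s) = (-19)·436 + 12·824 + (-27)·(-602) = -8284 + 9888 + 16254 = 17858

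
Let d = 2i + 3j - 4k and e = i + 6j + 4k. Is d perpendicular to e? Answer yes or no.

no

d · e = 2·1 + 3·6 + (-4)·4 = 2 + 18 - 16 = 4
Nonzero, so the vectors are not orthogonal.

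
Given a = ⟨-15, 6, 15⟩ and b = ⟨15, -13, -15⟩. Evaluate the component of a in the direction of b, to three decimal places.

-21.222

a · b = (-15)·15 + 6·(-13) + 15·(-15) = -225 - 78 - 225 = -528
|b| = √(225 + 169 + 225) = √619 ≈ 24.8797
comp_b a = -528 / √619 ≈ -21.222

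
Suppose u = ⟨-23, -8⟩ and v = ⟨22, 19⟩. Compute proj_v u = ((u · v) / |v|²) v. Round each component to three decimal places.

(-17.131, -14.795)

u · v = (-23)·22 + (-8)·19 = -506 - 152 = -658
|v|² = 484 + 361 = 845
proj_v u = (-658/845) · (22, 19) ≈ (-17.131, -14.795)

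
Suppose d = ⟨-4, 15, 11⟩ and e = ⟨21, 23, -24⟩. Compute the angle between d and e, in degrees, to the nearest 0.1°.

90.2

d · e = (-4)·21 + 15·23 + 11·(-24) = -84 + 345 - 264 = -3
|d|² = 16 + 225 + 121 = 362,  |d| = √362 ≈ 19.026298
|e|² = 441 + 529 + 576 = 1546,  |e| = √1546 ≈ 39.319207
cos θ = -3 / (19.026298 · 39.319207) ≈ -0.00401
θ = arccos(-0.00401) ≈ 90.2°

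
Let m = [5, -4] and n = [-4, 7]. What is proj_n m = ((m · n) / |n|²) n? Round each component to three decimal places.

m · n = 5·(-4) + (-4)·7 = -20 - 28 = -48
|n|² = 16 + 49 = 65
proj_n m = (-48/65) · (-4, 7) ≈ (2.954, -5.169)

(2.954, -5.169)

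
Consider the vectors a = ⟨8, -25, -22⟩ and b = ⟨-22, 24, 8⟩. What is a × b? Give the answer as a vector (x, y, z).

i: (-25)·8 - (-22)·24 = -200 - (-528) = 328
j: (-22)·(-22) - 8·8 = 484 - 64 = 420
k: 8·24 - (-25)·(-22) = 192 - 550 = -358
a × b = (328, 420, -358)

(328, 420, -358)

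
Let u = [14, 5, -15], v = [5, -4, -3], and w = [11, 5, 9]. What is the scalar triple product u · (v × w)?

-1719

v × w:
i: (-4)·9 - (-3)·5 = -36 - (-15) = -21
j: (-3)·11 - 5·9 = -33 - 45 = -78
k: 5·5 - (-4)·11 = 25 - (-44) = 69
v × w = (-21, -78, 69)
u · (v × w) = 14·(-21) + 5·(-78) + (-15)·69 = -294 - 390 - 1035 = -1719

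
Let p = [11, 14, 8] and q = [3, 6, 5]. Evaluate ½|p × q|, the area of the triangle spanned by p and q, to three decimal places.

22.478

i: 14·5 - 8·6 = 70 - 48 = 22
j: 8·3 - 11·5 = 24 - 55 = -31
k: 11·6 - 14·3 = 66 - 42 = 24
p × q = (22, -31, 24)
|p × q| = √(22² + (-31)² + 24²) = √2021 ≈ 44.9555
area = ½ · 44.9555 ≈ 22.478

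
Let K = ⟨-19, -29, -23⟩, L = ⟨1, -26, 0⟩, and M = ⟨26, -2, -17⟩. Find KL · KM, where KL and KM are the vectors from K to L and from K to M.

1119

KL = L − K = (20, 3, 23)
KM = M − K = (45, 27, 6)
KL · KM = 20·45 + 3·27 + 23·6 = 900 + 81 + 138 = 1119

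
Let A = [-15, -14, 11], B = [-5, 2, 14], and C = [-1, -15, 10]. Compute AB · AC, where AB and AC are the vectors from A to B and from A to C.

121

AB = B − A = (10, 16, 3)
AC = C − A = (14, -1, -1)
AB · AC = 10·14 + 16·(-1) + 3·(-1) = 140 - 16 - 3 = 121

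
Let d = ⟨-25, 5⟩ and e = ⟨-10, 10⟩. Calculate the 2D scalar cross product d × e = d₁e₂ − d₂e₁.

-200

(-25)·10 - 5·(-10) = -250 - (-50) = -200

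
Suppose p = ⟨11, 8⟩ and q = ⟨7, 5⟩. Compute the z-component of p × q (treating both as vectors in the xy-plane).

11·5 - 8·7 = 55 - 56 = -1

-1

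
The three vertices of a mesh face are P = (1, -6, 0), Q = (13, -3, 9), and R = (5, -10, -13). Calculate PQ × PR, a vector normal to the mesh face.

(-3, 192, -60)

PQ = (12, 3, 9)
PR = (4, -4, -13)
i: 3·(-13) - 9·(-4) = -39 - (-36) = -3
j: 9·4 - 12·(-13) = 36 - (-156) = 192
k: 12·(-4) - 3·4 = -48 - 12 = -60
PQ × PR = (-3, 192, -60)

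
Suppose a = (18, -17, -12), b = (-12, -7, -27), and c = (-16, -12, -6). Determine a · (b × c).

-11580

b × c:
i: (-7)·(-6) - (-27)·(-12) = 42 - 324 = -282
j: (-27)·(-16) - (-12)·(-6) = 432 - 72 = 360
k: (-12)·(-12) - (-7)·(-16) = 144 - 112 = 32
b × c = (-282, 360, 32)
a · (b × c) = 18·(-282) + (-17)·360 + (-12)·32 = -5076 - 6120 - 384 = -11580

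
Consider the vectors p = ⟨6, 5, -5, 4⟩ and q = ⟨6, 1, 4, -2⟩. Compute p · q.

13

p · q = 6·6 + 5·1 + (-5)·4 + 4·(-2) = 36 + 5 - 20 - 8 = 13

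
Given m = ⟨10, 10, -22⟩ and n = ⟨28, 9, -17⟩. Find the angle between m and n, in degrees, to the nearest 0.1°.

33.1

m · n = 10·28 + 10·9 + (-22)·(-17) = 280 + 90 + 374 = 744
|m|² = 100 + 100 + 484 = 684,  |m| = √684 ≈ 26.153394
|n|² = 784 + 81 + 289 = 1154,  |n| = √1154 ≈ 33.970576
cos θ = 744 / (26.153394 · 33.970576) ≈ 0.83742
θ = arccos(0.83742) ≈ 33.1°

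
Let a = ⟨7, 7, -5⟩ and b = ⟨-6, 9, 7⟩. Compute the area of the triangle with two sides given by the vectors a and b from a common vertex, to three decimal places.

i: 7·7 - (-5)·9 = 49 - (-45) = 94
j: (-5)·(-6) - 7·7 = 30 - 49 = -19
k: 7·9 - 7·(-6) = 63 - (-42) = 105
a × b = (94, -19, 105)
|a × b| = √(94² + (-19)² + 105²) = √20222 ≈ 142.2041
area = ½ · 142.2041 ≈ 71.102

71.102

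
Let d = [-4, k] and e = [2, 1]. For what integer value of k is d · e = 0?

d · e = (-4)·2 + k·1 = -8 + 1k
Set equal to 0: 1k = 8, so k = 8.

8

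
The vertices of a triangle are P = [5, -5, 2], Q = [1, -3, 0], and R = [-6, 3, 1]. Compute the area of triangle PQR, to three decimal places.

12.450

PQ = (-4, 2, -2),  PR = (-11, 8, -1)
i: 2·(-1) - (-2)·8 = -2 - (-16) = 14
j: (-2)·(-11) - (-4)·(-1) = 22 - 4 = 18
k: (-4)·8 - 2·(-11) = -32 - (-22) = -10
PQ × PR = (14, 18, -10)
|PQ × PR| = √620 ≈ 24.8998
area = ½ · 24.8998 ≈ 12.450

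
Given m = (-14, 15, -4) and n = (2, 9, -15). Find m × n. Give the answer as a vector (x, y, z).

i: 15·(-15) - (-4)·9 = -225 - (-36) = -189
j: (-4)·2 - (-14)·(-15) = -8 - 210 = -218
k: (-14)·9 - 15·2 = -126 - 30 = -156
m × n = (-189, -218, -156)

(-189, -218, -156)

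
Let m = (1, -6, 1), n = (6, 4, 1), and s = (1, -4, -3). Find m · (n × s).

n × s:
i: 4·(-3) - 1·(-4) = -12 - (-4) = -8
j: 1·1 - 6·(-3) = 1 - (-18) = 19
k: 6·(-4) - 4·1 = -24 - 4 = -28
n × s = (-8, 19, -28)
m · (n × s) = 1·(-8) + (-6)·19 + 1·(-28) = -8 - 114 - 28 = -150

-150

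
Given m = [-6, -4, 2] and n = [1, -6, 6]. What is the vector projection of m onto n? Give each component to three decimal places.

m · n = (-6)·1 + (-4)·(-6) + 2·6 = -6 + 24 + 12 = 30
|n|² = 1 + 36 + 36 = 73
proj_n m = (30/73) · (1, -6, 6) ≈ (0.411, -2.466, 2.466)

(0.411, -2.466, 2.466)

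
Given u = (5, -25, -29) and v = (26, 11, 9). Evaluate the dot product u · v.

u · v = 5·26 + (-25)·11 + (-29)·9 = 130 - 275 - 261 = -406

-406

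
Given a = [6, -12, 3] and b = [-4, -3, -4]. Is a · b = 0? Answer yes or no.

a · b = 6·(-4) + (-12)·(-3) + 3·(-4) = -24 + 36 - 12 = 0
Zero, so the vectors are orthogonal.

yes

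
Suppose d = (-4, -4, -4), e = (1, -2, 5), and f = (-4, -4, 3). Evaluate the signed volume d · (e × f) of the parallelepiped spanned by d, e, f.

84

e × f:
i: (-2)·3 - 5·(-4) = -6 - (-20) = 14
j: 5·(-4) - 1·3 = -20 - 3 = -23
k: 1·(-4) - (-2)·(-4) = -4 - 8 = -12
e × f = (14, -23, -12)
d · (e × f) = (-4)·14 + (-4)·(-23) + (-4)·(-12) = -56 + 92 + 48 = 84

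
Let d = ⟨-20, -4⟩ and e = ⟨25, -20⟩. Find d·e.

d · e = (-20)·25 + (-4)·(-20) = -500 + 80 = -420

-420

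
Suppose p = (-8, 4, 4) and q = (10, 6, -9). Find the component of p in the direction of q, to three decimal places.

-6.245

p · q = (-8)·10 + 4·6 + 4·(-9) = -80 + 24 - 36 = -92
|q| = √(100 + 36 + 81) = √217 ≈ 14.7309
comp_q p = -92 / √217 ≈ -6.245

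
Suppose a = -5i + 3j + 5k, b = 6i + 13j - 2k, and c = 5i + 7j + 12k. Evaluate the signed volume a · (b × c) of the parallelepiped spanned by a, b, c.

b × c:
i: 13·12 - (-2)·7 = 156 - (-14) = 170
j: (-2)·5 - 6·12 = -10 - 72 = -82
k: 6·7 - 13·5 = 42 - 65 = -23
b × c = (170, -82, -23)
a · (b × c) = (-5)·170 + 3·(-82) + 5·(-23) = -850 - 246 - 115 = -1211

-1211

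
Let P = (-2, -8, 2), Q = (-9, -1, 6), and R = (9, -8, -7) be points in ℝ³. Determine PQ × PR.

PQ = (-7, 7, 4)
PR = (11, 0, -9)
i: 7·(-9) - 4·0 = -63 - 0 = -63
j: 4·11 - (-7)·(-9) = 44 - 63 = -19
k: (-7)·0 - 7·11 = 0 - 77 = -77
PQ × PR = (-63, -19, -77)

(-63, -19, -77)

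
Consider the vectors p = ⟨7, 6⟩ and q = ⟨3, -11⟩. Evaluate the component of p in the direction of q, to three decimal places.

-3.947

p · q = 7·3 + 6·(-11) = 21 - 66 = -45
|q| = √(9 + 121) = √130 ≈ 11.4018
comp_q p = -45 / √130 ≈ -3.947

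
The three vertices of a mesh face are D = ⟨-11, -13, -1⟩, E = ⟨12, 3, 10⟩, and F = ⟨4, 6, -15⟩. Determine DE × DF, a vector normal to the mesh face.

DE = (23, 16, 11)
DF = (15, 19, -14)
i: 16·(-14) - 11·19 = -224 - 209 = -433
j: 11·15 - 23·(-14) = 165 - (-322) = 487
k: 23·19 - 16·15 = 437 - 240 = 197
DE × DF = (-433, 487, 197)

(-433, 487, 197)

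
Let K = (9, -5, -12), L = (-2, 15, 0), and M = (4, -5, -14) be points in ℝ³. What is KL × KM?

KL = (-11, 20, 12)
KM = (-5, 0, -2)
i: 20·(-2) - 12·0 = -40 - 0 = -40
j: 12·(-5) - (-11)·(-2) = -60 - 22 = -82
k: (-11)·0 - 20·(-5) = 0 - (-100) = 100
KL × KM = (-40, -82, 100)

(-40, -82, 100)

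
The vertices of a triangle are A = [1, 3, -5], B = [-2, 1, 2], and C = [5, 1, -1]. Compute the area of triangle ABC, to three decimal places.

AB = (-3, -2, 7),  AC = (4, -2, 4)
i: (-2)·4 - 7·(-2) = -8 - (-14) = 6
j: 7·4 - (-3)·4 = 28 - (-12) = 40
k: (-3)·(-2) - (-2)·4 = 6 - (-8) = 14
AB × AC = (6, 40, 14)
|AB × AC| = √1832 ≈ 42.8019
area = ½ · 42.8019 ≈ 21.401

21.401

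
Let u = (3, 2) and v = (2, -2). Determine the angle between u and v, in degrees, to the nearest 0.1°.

78.7

u · v = 3·2 + 2·(-2) = 6 - 4 = 2
|u|² = 9 + 4 = 13,  |u| = √13 ≈ 3.605551
|v|² = 4 + 4 = 8,  |v| = √8 ≈ 2.828427
cos θ = 2 / (3.605551 · 2.828427) ≈ 0.19612
θ = arccos(0.19612) ≈ 78.7°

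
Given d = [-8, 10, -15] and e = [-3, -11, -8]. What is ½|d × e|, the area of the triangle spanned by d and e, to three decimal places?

136.299

i: 10·(-8) - (-15)·(-11) = -80 - 165 = -245
j: (-15)·(-3) - (-8)·(-8) = 45 - 64 = -19
k: (-8)·(-11) - 10·(-3) = 88 - (-30) = 118
d × e = (-245, -19, 118)
|d × e| = √((-245)² + (-19)² + 118²) = √74310 ≈ 272.5986
area = ½ · 272.5986 ≈ 136.299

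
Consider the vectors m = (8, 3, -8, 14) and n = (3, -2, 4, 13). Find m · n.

m · n = 8·3 + 3·(-2) + (-8)·4 + 14·13 = 24 - 6 - 32 + 182 = 168

168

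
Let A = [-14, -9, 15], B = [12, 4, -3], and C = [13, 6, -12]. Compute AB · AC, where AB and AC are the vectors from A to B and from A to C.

1383

AB = B − A = (26, 13, -18)
AC = C − A = (27, 15, -27)
AB · AC = 26·27 + 13·15 + (-18)·(-27) = 702 + 195 + 486 = 1383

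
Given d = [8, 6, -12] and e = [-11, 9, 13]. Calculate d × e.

(186, 28, 138)

i: 6·13 - (-12)·9 = 78 - (-108) = 186
j: (-12)·(-11) - 8·13 = 132 - 104 = 28
k: 8·9 - 6·(-11) = 72 - (-66) = 138
d × e = (186, 28, 138)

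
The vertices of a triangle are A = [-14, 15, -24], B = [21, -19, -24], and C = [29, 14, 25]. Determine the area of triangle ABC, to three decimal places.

1392.220

AB = (35, -34, 0),  AC = (43, -1, 49)
i: (-34)·49 - 0·(-1) = -1666 - 0 = -1666
j: 0·43 - 35·49 = 0 - 1715 = -1715
k: 35·(-1) - (-34)·43 = -35 - (-1462) = 1427
AB × AC = (-1666, -1715, 1427)
|AB × AC| = √7753110 ≈ 2784.4407
area = ½ · 2784.4407 ≈ 1392.220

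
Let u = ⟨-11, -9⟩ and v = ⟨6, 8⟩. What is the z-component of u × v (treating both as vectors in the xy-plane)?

-34

(-11)·8 - (-9)·6 = -88 - (-54) = -34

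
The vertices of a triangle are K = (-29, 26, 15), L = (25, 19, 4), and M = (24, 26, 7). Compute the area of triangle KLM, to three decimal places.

KL = (54, -7, -11),  KM = (53, 0, -8)
i: (-7)·(-8) - (-11)·0 = 56 - 0 = 56
j: (-11)·53 - 54·(-8) = -583 - (-432) = -151
k: 54·0 - (-7)·53 = 0 - (-371) = 371
KL × KM = (56, -151, 371)
|KL × KM| = √163578 ≈ 404.4478
area = ½ · 404.4478 ≈ 202.224

202.224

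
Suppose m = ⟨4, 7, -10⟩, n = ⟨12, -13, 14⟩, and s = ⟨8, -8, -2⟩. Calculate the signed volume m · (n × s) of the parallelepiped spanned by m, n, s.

1424

n × s:
i: (-13)·(-2) - 14·(-8) = 26 - (-112) = 138
j: 14·8 - 12·(-2) = 112 - (-24) = 136
k: 12·(-8) - (-13)·8 = -96 - (-104) = 8
n × s = (138, 136, 8)
m · (n × s) = 4·138 + 7·136 + (-10)·8 = 552 + 952 - 80 = 1424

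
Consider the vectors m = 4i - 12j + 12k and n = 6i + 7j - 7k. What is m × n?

(0, 100, 100)

i: (-12)·(-7) - 12·7 = 84 - 84 = 0
j: 12·6 - 4·(-7) = 72 - (-28) = 100
k: 4·7 - (-12)·6 = 28 - (-72) = 100
m × n = (0, 100, 100)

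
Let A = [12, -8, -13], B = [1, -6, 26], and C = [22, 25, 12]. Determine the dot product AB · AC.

AB = B − A = (-11, 2, 39)
AC = C − A = (10, 33, 25)
AB · AC = (-11)·10 + 2·33 + 39·25 = -110 + 66 + 975 = 931

931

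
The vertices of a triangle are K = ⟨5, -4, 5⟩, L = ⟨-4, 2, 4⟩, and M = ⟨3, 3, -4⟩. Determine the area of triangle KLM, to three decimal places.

KL = (-9, 6, -1),  KM = (-2, 7, -9)
i: 6·(-9) - (-1)·7 = -54 - (-7) = -47
j: (-1)·(-2) - (-9)·(-9) = 2 - 81 = -79
k: (-9)·7 - 6·(-2) = -63 - (-12) = -51
KL × KM = (-47, -79, -51)
|KL × KM| = √11051 ≈ 105.1237
area = ½ · 105.1237 ≈ 52.562

52.562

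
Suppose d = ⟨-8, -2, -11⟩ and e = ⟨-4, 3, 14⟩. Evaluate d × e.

i: (-2)·14 - (-11)·3 = -28 - (-33) = 5
j: (-11)·(-4) - (-8)·14 = 44 - (-112) = 156
k: (-8)·3 - (-2)·(-4) = -24 - 8 = -32
d × e = (5, 156, -32)

(5, 156, -32)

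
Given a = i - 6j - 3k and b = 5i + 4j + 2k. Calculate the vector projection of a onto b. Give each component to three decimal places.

(-2.778, -2.222, -1.111)

a · b = 1·5 + (-6)·4 + (-3)·2 = 5 - 24 - 6 = -25
|b|² = 25 + 16 + 4 = 45
proj_b a = (-25/45) · (5, 4, 2) ≈ (-2.778, -2.222, -1.111)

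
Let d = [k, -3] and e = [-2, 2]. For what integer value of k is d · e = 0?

d · e = k·(-2) + (-3)·2 = -6 - 2k
Set equal to 0: -2k = 6, so k = -3.

-3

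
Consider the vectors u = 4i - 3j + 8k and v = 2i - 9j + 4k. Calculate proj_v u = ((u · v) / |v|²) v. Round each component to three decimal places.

u · v = 4·2 + (-3)·(-9) + 8·4 = 8 + 27 + 32 = 67
|v|² = 4 + 81 + 16 = 101
proj_v u = (67/101) · (2, -9, 4) ≈ (1.327, -5.970, 2.653)

(1.327, -5.970, 2.653)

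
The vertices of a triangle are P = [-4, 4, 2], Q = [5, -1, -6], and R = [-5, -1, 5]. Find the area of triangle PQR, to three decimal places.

38.360

PQ = (9, -5, -8),  PR = (-1, -5, 3)
i: (-5)·3 - (-8)·(-5) = -15 - 40 = -55
j: (-8)·(-1) - 9·3 = 8 - 27 = -19
k: 9·(-5) - (-5)·(-1) = -45 - 5 = -50
PQ × PR = (-55, -19, -50)
|PQ × PR| = √5886 ≈ 76.7203
area = ½ · 76.7203 ≈ 38.360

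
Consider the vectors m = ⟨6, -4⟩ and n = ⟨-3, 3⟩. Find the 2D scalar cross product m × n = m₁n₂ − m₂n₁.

6

6·3 - (-4)·(-3) = 18 - 12 = 6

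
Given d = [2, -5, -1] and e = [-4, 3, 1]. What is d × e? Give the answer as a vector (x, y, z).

i: (-5)·1 - (-1)·3 = -5 - (-3) = -2
j: (-1)·(-4) - 2·1 = 4 - 2 = 2
k: 2·3 - (-5)·(-4) = 6 - 20 = -14
d × e = (-2, 2, -14)

(-2, 2, -14)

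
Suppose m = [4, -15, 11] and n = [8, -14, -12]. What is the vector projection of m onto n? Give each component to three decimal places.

(2.178, -3.812, -3.267)

m · n = 4·8 + (-15)·(-14) + 11·(-12) = 32 + 210 - 132 = 110
|n|² = 64 + 196 + 144 = 404
proj_n m = (110/404) · (8, -14, -12) ≈ (2.178, -3.812, -3.267)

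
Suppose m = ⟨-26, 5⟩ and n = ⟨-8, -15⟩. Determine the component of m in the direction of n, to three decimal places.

m · n = (-26)·(-8) + 5·(-15) = 208 - 75 = 133
|n| = √(64 + 225) = √289 ≈ 17.0000
comp_n m = 133 / √289 ≈ 7.824

7.824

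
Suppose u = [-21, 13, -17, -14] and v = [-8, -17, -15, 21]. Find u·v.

-92

u · v = (-21)·(-8) + 13·(-17) + (-17)·(-15) + (-14)·21 = 168 - 221 + 255 - 294 = -92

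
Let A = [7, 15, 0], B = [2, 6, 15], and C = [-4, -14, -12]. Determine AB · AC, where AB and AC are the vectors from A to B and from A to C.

AB = B − A = (-5, -9, 15)
AC = C − A = (-11, -29, -12)
AB · AC = (-5)·(-11) + (-9)·(-29) + 15·(-12) = 55 + 261 - 180 = 136

136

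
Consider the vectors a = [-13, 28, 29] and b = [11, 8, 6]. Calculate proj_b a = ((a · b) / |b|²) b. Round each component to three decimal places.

a · b = (-13)·11 + 28·8 + 29·6 = -143 + 224 + 174 = 255
|b|² = 121 + 64 + 36 = 221
proj_b a = (255/221) · (11, 8, 6) ≈ (12.692, 9.231, 6.923)

(12.692, 9.231, 6.923)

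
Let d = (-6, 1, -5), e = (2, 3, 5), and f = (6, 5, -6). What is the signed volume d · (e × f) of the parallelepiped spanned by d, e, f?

e × f:
i: 3·(-6) - 5·5 = -18 - 25 = -43
j: 5·6 - 2·(-6) = 30 - (-12) = 42
k: 2·5 - 3·6 = 10 - 18 = -8
e × f = (-43, 42, -8)
d · (e × f) = (-6)·(-43) + 1·42 + (-5)·(-8) = 258 + 42 + 40 = 340

340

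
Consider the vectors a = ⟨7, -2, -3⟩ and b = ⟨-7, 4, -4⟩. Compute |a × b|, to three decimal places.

i: (-2)·(-4) - (-3)·4 = 8 - (-12) = 20
j: (-3)·(-7) - 7·(-4) = 21 - (-28) = 49
k: 7·4 - (-2)·(-7) = 28 - 14 = 14
a × b = (20, 49, 14)
|a × b| = √(20² + 49² + 14²) = √2997 ≈ 54.7449

54.745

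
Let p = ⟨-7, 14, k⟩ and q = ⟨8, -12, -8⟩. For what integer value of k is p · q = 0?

-28

p · q = (-7)·8 + 14·(-12) + k·(-8) = -224 - 8k
Set equal to 0: -8k = 224, so k = -28.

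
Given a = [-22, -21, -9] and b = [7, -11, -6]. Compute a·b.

a · b = (-22)·7 + (-21)·(-11) + (-9)·(-6) = -154 + 231 + 54 = 131

131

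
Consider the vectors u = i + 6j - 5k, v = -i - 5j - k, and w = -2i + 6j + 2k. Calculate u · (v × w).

100

v × w:
i: (-5)·2 - (-1)·6 = -10 - (-6) = -4
j: (-1)·(-2) - (-1)·2 = 2 - (-2) = 4
k: (-1)·6 - (-5)·(-2) = -6 - 10 = -16
v × w = (-4, 4, -16)
u · (v × w) = 1·(-4) + 6·4 + (-5)·(-16) = -4 + 24 + 80 = 100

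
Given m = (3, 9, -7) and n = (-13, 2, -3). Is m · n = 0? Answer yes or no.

yes

m · n = 3·(-13) + 9·2 + (-7)·(-3) = -39 + 18 + 21 = 0
Zero, so the vectors are orthogonal.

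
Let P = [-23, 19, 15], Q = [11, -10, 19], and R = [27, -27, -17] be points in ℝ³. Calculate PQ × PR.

PQ = (34, -29, 4)
PR = (50, -46, -32)
i: (-29)·(-32) - 4·(-46) = 928 - (-184) = 1112
j: 4·50 - 34·(-32) = 200 - (-1088) = 1288
k: 34·(-46) - (-29)·50 = -1564 - (-1450) = -114
PQ × PR = (1112, 1288, -114)

(1112, 1288, -114)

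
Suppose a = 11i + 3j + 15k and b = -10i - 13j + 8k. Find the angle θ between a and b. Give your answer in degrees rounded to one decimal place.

94.8

a · b = 11·(-10) + 3·(-13) + 15·8 = -110 - 39 + 120 = -29
|a|² = 121 + 9 + 225 = 355,  |a| = √355 ≈ 18.841444
|b|² = 100 + 169 + 64 = 333,  |b| = √333 ≈ 18.248288
cos θ = -29 / (18.841444 · 18.248288) ≈ -0.08435
θ = arccos(-0.08435) ≈ 94.8°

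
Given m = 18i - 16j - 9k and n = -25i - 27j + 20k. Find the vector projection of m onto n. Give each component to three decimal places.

m · n = 18·(-25) + (-16)·(-27) + (-9)·20 = -450 + 432 - 180 = -198
|n|² = 625 + 729 + 400 = 1754
proj_n m = (-198/1754) · (-25, -27, 20) ≈ (2.822, 3.048, -2.258)

(2.822, 3.048, -2.258)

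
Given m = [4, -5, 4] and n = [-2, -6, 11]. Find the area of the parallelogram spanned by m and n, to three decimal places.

i: (-5)·11 - 4·(-6) = -55 - (-24) = -31
j: 4·(-2) - 4·11 = -8 - 44 = -52
k: 4·(-6) - (-5)·(-2) = -24 - 10 = -34
m × n = (-31, -52, -34)
|m × n| = √((-31)² + (-52)² + (-34)²) = √4821 ≈ 69.4334

69.433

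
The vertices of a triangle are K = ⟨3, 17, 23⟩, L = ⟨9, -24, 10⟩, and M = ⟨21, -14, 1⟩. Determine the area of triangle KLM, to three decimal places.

375.536

KL = (6, -41, -13),  KM = (18, -31, -22)
i: (-41)·(-22) - (-13)·(-31) = 902 - 403 = 499
j: (-13)·18 - 6·(-22) = -234 - (-132) = -102
k: 6·(-31) - (-41)·18 = -186 - (-738) = 552
KL × KM = (499, -102, 552)
|KL × KM| = √564109 ≈ 751.0719
area = ½ · 751.0719 ≈ 375.536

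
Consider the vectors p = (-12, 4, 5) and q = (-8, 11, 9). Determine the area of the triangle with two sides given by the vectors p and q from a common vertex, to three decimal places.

61.207

i: 4·9 - 5·11 = 36 - 55 = -19
j: 5·(-8) - (-12)·9 = -40 - (-108) = 68
k: (-12)·11 - 4·(-8) = -132 - (-32) = -100
p × q = (-19, 68, -100)
|p × q| = √((-19)² + 68² + (-100)²) = √14985 ≈ 122.4132
area = ½ · 122.4132 ≈ 61.207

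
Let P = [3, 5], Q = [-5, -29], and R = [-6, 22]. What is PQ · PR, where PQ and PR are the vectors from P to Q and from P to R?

PQ = Q − P = (-8, -34)
PR = R − P = (-9, 17)
PQ · PR = (-8)·(-9) + (-34)·17 = 72 - 578 = -506

-506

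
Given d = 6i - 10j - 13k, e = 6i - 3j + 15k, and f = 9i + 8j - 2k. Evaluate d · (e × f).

e × f:
i: (-3)·(-2) - 15·8 = 6 - 120 = -114
j: 15·9 - 6·(-2) = 135 - (-12) = 147
k: 6·8 - (-3)·9 = 48 - (-27) = 75
e × f = (-114, 147, 75)
d · (e × f) = 6·(-114) + (-10)·147 + (-13)·75 = -684 - 1470 - 975 = -3129

-3129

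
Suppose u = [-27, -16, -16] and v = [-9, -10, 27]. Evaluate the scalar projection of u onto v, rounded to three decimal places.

-0.961

u · v = (-27)·(-9) + (-16)·(-10) + (-16)·27 = 243 + 160 - 432 = -29
|v| = √(81 + 100 + 729) = √910 ≈ 30.1662
comp_v u = -29 / √910 ≈ -0.961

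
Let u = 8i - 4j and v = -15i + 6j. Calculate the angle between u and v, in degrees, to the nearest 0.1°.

u · v = 8·(-15) + (-4)·6 = -120 - 24 = -144
|u|² = 64 + 16 = 80,  |u| = √80 ≈ 8.944272
|v|² = 225 + 36 = 261,  |v| = √261 ≈ 16.155494
cos θ = -144 / (8.944272 · 16.155494) ≈ -0.99655
θ = arccos(-0.99655) ≈ 175.2°

175.2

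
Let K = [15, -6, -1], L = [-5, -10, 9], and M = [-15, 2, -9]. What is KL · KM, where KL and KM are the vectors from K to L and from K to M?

KL = L − K = (-20, -4, 10)
KM = M − K = (-30, 8, -8)
KL · KM = (-20)·(-30) + (-4)·8 + 10·(-8) = 600 - 32 - 80 = 488

488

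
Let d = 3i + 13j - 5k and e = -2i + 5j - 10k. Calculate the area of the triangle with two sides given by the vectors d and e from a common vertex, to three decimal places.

i: 13·(-10) - (-5)·5 = -130 - (-25) = -105
j: (-5)·(-2) - 3·(-10) = 10 - (-30) = 40
k: 3·5 - 13·(-2) = 15 - (-26) = 41
d × e = (-105, 40, 41)
|d × e| = √((-105)² + 40² + 41²) = √14306 ≈ 119.6077
area = ½ · 119.6077 ≈ 59.804

59.804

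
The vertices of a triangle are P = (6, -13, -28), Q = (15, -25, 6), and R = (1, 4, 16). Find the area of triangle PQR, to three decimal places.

PQ = (9, -12, 34),  PR = (-5, 17, 44)
i: (-12)·44 - 34·17 = -528 - 578 = -1106
j: 34·(-5) - 9·44 = -170 - 396 = -566
k: 9·17 - (-12)·(-5) = 153 - 60 = 93
PQ × PR = (-1106, -566, 93)
|PQ × PR| = √1552241 ≈ 1245.8896
area = ½ · 1245.8896 ≈ 622.945

622.945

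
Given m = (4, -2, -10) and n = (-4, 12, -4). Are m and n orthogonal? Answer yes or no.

m · n = 4·(-4) + (-2)·12 + (-10)·(-4) = -16 - 24 + 40 = 0
Zero, so the vectors are orthogonal.

yes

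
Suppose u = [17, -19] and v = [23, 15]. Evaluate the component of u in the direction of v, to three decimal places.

u · v = 17·23 + (-19)·15 = 391 - 285 = 106
|v| = √(529 + 225) = √754 ≈ 27.4591
comp_v u = 106 / √754 ≈ 3.860

3.860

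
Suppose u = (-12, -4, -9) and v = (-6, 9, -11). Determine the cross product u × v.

(125, -78, -132)

i: (-4)·(-11) - (-9)·9 = 44 - (-81) = 125
j: (-9)·(-6) - (-12)·(-11) = 54 - 132 = -78
k: (-12)·9 - (-4)·(-6) = -108 - 24 = -132
u × v = (125, -78, -132)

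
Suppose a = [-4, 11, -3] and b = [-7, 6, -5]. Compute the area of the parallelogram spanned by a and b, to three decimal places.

i: 11·(-5) - (-3)·6 = -55 - (-18) = -37
j: (-3)·(-7) - (-4)·(-5) = 21 - 20 = 1
k: (-4)·6 - 11·(-7) = -24 - (-77) = 53
a × b = (-37, 1, 53)
|a × b| = √((-37)² + 1² + 53²) = √4179 ≈ 64.6452

64.645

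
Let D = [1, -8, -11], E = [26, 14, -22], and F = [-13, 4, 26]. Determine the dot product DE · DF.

-493

DE = E − D = (25, 22, -11)
DF = F − D = (-14, 12, 37)
DE · DF = 25·(-14) + 22·12 + (-11)·37 = -350 + 264 - 407 = -493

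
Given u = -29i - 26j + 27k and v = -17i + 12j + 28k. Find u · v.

u · v = (-29)·(-17) + (-26)·12 + 27·28 = 493 - 312 + 756 = 937

937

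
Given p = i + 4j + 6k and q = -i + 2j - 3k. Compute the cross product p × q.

i: 4·(-3) - 6·2 = -12 - 12 = -24
j: 6·(-1) - 1·(-3) = -6 - (-3) = -3
k: 1·2 - 4·(-1) = 2 - (-4) = 6
p × q = (-24, -3, 6)

(-24, -3, 6)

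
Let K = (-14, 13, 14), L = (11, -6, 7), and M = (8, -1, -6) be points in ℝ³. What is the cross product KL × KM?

(282, 346, 68)

KL = (25, -19, -7)
KM = (22, -14, -20)
i: (-19)·(-20) - (-7)·(-14) = 380 - 98 = 282
j: (-7)·22 - 25·(-20) = -154 - (-500) = 346
k: 25·(-14) - (-19)·22 = -350 - (-418) = 68
KL × KM = (282, 346, 68)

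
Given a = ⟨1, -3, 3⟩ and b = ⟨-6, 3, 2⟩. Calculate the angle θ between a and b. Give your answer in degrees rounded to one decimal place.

a · b = 1·(-6) + (-3)·3 + 3·2 = -6 - 9 + 6 = -9
|a|² = 1 + 9 + 9 = 19,  |a| = √19 ≈ 4.358899
|b|² = 36 + 9 + 4 = 49,  |b| = √49 ≈ 7.000000
cos θ = -9 / (4.358899 · 7.000000) ≈ -0.29496
θ = arccos(-0.29496) ≈ 107.2°

107.2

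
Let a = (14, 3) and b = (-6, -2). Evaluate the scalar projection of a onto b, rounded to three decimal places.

-14.230

a · b = 14·(-6) + 3·(-2) = -84 - 6 = -90
|b| = √(36 + 4) = √40 ≈ 6.3246
comp_b a = -90 / √40 ≈ -14.230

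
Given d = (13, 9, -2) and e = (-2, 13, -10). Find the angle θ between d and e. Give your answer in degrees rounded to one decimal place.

d · e = 13·(-2) + 9·13 + (-2)·(-10) = -26 + 117 + 20 = 111
|d|² = 169 + 81 + 4 = 254,  |d| = √254 ≈ 15.937377
|e|² = 4 + 169 + 100 = 273,  |e| = √273 ≈ 16.522712
cos θ = 111 / (15.937377 · 16.522712) ≈ 0.42153
θ = arccos(0.42153) ≈ 65.1°

65.1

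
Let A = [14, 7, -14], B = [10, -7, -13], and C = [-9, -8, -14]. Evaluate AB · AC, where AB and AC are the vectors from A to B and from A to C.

302

AB = B − A = (-4, -14, 1)
AC = C − A = (-23, -15, 0)
AB · AC = (-4)·(-23) + (-14)·(-15) + 1·0 = 92 + 210 + 0 = 302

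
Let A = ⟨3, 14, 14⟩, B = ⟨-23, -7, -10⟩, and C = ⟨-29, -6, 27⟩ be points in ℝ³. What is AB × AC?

AB = (-26, -21, -24)
AC = (-32, -20, 13)
i: (-21)·13 - (-24)·(-20) = -273 - 480 = -753
j: (-24)·(-32) - (-26)·13 = 768 - (-338) = 1106
k: (-26)·(-20) - (-21)·(-32) = 520 - 672 = -152
AB × AC = (-753, 1106, -152)

(-753, 1106, -152)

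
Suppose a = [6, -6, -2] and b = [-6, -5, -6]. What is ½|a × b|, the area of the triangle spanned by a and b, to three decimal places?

42.825

i: (-6)·(-6) - (-2)·(-5) = 36 - 10 = 26
j: (-2)·(-6) - 6·(-6) = 12 - (-36) = 48
k: 6·(-5) - (-6)·(-6) = -30 - 36 = -66
a × b = (26, 48, -66)
|a × b| = √(26² + 48² + (-66)²) = √7336 ≈ 85.6505
area = ½ · 85.6505 ≈ 42.825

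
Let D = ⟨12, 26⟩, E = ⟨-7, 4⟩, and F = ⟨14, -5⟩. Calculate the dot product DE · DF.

644

DE = E − D = (-19, -22)
DF = F − D = (2, -31)
DE · DF = (-19)·2 + (-22)·(-31) = -38 + 682 = 644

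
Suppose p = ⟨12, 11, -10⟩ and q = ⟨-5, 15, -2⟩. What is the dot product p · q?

125

p · q = 12·(-5) + 11·15 + (-10)·(-2) = -60 + 165 + 20 = 125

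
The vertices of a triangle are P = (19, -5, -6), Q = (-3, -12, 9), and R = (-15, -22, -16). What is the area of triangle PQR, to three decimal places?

PQ = (-22, -7, 15),  PR = (-34, -17, -10)
i: (-7)·(-10) - 15·(-17) = 70 - (-255) = 325
j: 15·(-34) - (-22)·(-10) = -510 - 220 = -730
k: (-22)·(-17) - (-7)·(-34) = 374 - 238 = 136
PQ × PR = (325, -730, 136)
|PQ × PR| = √657021 ≈ 810.5683
area = ½ · 810.5683 ≈ 405.284

405.284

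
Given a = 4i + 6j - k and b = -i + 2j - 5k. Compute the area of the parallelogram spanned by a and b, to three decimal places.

37.696

i: 6·(-5) - (-1)·2 = -30 - (-2) = -28
j: (-1)·(-1) - 4·(-5) = 1 - (-20) = 21
k: 4·2 - 6·(-1) = 8 - (-6) = 14
a × b = (-28, 21, 14)
|a × b| = √((-28)² + 21² + 14²) = √1421 ≈ 37.6962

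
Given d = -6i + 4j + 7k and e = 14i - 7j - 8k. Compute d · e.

-168

d · e = (-6)·14 + 4·(-7) + 7·(-8) = -84 - 28 - 56 = -168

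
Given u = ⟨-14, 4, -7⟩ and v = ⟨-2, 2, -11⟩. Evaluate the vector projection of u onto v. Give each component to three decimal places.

u · v = (-14)·(-2) + 4·2 + (-7)·(-11) = 28 + 8 + 77 = 113
|v|² = 4 + 4 + 121 = 129
proj_v u = (113/129) · (-2, 2, -11) ≈ (-1.752, 1.752, -9.636)

(-1.752, 1.752, -9.636)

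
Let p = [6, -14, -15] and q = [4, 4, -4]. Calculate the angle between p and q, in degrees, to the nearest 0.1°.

79.1

p · q = 6·4 + (-14)·4 + (-15)·(-4) = 24 - 56 + 60 = 28
|p|² = 36 + 196 + 225 = 457,  |p| = √457 ≈ 21.377558
|q|² = 16 + 16 + 16 = 48,  |q| = √48 ≈ 6.928203
cos θ = 28 / (21.377558 · 6.928203) ≈ 0.18905
θ = arccos(0.18905) ≈ 79.1°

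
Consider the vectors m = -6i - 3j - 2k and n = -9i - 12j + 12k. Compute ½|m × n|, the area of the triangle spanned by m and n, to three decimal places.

i: (-3)·12 - (-2)·(-12) = -36 - 24 = -60
j: (-2)·(-9) - (-6)·12 = 18 - (-72) = 90
k: (-6)·(-12) - (-3)·(-9) = 72 - 27 = 45
m × n = (-60, 90, 45)
|m × n| = √((-60)² + 90² + 45²) = √13725 ≈ 117.1537
area = ½ · 117.1537 ≈ 58.577

58.577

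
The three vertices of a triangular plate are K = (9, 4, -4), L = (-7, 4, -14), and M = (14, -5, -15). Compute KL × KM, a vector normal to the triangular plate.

KL = (-16, 0, -10)
KM = (5, -9, -11)
i: 0·(-11) - (-10)·(-9) = 0 - 90 = -90
j: (-10)·5 - (-16)·(-11) = -50 - 176 = -226
k: (-16)·(-9) - 0·5 = 144 - 0 = 144
KL × KM = (-90, -226, 144)

(-90, -226, 144)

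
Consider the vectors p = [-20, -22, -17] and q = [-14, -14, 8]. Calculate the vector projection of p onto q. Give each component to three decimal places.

(-13.877, -13.877, 7.930)

p · q = (-20)·(-14) + (-22)·(-14) + (-17)·8 = 280 + 308 - 136 = 452
|q|² = 196 + 196 + 64 = 456
proj_q p = (452/456) · (-14, -14, 8) ≈ (-13.877, -13.877, 7.930)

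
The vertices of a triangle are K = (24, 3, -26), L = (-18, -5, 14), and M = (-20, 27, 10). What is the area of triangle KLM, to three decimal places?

KL = (-42, -8, 40),  KM = (-44, 24, 36)
i: (-8)·36 - 40·24 = -288 - 960 = -1248
j: 40·(-44) - (-42)·36 = -1760 - (-1512) = -248
k: (-42)·24 - (-8)·(-44) = -1008 - 352 = -1360
KL × KM = (-1248, -248, -1360)
|KL × KM| = √3468608 ≈ 1862.4199
area = ½ · 1862.4199 ≈ 931.210

931.210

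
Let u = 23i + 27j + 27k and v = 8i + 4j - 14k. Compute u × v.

(-486, 538, -124)

i: 27·(-14) - 27·4 = -378 - 108 = -486
j: 27·8 - 23·(-14) = 216 - (-322) = 538
k: 23·4 - 27·8 = 92 - 216 = -124
u × v = (-486, 538, -124)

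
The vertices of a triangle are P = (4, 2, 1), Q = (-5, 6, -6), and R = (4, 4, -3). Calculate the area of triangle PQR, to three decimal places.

20.149

PQ = (-9, 4, -7),  PR = (0, 2, -4)
i: 4·(-4) - (-7)·2 = -16 - (-14) = -2
j: (-7)·0 - (-9)·(-4) = 0 - 36 = -36
k: (-9)·2 - 4·0 = -18 - 0 = -18
PQ × PR = (-2, -36, -18)
|PQ × PR| = √1624 ≈ 40.2989
area = ½ · 40.2989 ≈ 20.149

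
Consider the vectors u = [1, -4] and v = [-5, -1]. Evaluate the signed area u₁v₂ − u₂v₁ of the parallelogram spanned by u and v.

1·(-1) - (-4)·(-5) = -1 - 20 = -21

-21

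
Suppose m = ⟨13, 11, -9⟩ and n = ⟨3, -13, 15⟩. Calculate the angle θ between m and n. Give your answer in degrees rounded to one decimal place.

m · n = 13·3 + 11·(-13) + (-9)·15 = 39 - 143 - 135 = -239
|m|² = 169 + 121 + 81 = 371,  |m| = √371 ≈ 19.261360
|n|² = 9 + 169 + 225 = 403,  |n| = √403 ≈ 20.074860
cos θ = -239 / (19.261360 · 20.074860) ≈ -0.61810
θ = arccos(-0.61810) ≈ 128.2°

128.2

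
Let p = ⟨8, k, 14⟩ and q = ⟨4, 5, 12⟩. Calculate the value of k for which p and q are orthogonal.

p · q = 8·4 + k·5 + 14·12 = 200 + 5k
Set equal to 0: 5k = -200, so k = -40.

-40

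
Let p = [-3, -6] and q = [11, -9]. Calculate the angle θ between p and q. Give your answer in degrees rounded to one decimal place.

p · q = (-3)·11 + (-6)·(-9) = -33 + 54 = 21
|p|² = 9 + 36 = 45,  |p| = √45 ≈ 6.708204
|q|² = 121 + 81 = 202,  |q| = √202 ≈ 14.212670
cos θ = 21 / (6.708204 · 14.212670) ≈ 0.22026
θ = arccos(0.22026) ≈ 77.3°

77.3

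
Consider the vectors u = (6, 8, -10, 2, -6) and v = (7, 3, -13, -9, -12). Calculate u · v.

250

u · v = 6·7 + 8·3 + (-10)·(-13) + 2·(-9) + (-6)·(-12) = 42 + 24 + 130 - 18 + 72 = 250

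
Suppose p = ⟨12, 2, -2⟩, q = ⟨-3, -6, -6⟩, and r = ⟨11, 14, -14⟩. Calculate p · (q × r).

q × r:
i: (-6)·(-14) - (-6)·14 = 84 - (-84) = 168
j: (-6)·11 - (-3)·(-14) = -66 - 42 = -108
k: (-3)·14 - (-6)·11 = -42 - (-66) = 24
q × r = (168, -108, 24)
p · (q × r) = 12·168 + 2·(-108) + (-2)·24 = 2016 - 216 - 48 = 1752

1752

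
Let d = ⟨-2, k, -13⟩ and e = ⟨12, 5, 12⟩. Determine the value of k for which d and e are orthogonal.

36

d · e = (-2)·12 + k·5 + (-13)·12 = -180 + 5k
Set equal to 0: 5k = 180, so k = 36.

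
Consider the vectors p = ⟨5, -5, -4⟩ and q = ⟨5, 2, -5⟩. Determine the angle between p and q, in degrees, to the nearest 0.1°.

54.1

p · q = 5·5 + (-5)·2 + (-4)·(-5) = 25 - 10 + 20 = 35
|p|² = 25 + 25 + 16 = 66,  |p| = √66 ≈ 8.124038
|q|² = 25 + 4 + 25 = 54,  |q| = √54 ≈ 7.348469
cos θ = 35 / (8.124038 · 7.348469) ≈ 0.58627
θ = arccos(0.58627) ≈ 54.1°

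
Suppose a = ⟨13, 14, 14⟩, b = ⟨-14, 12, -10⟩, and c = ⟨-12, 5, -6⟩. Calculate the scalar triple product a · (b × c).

1254

b × c:
i: 12·(-6) - (-10)·5 = -72 - (-50) = -22
j: (-10)·(-12) - (-14)·(-6) = 120 - 84 = 36
k: (-14)·5 - 12·(-12) = -70 - (-144) = 74
b × c = (-22, 36, 74)
a · (b × c) = 13·(-22) + 14·36 + 14·74 = -286 + 504 + 1036 = 1254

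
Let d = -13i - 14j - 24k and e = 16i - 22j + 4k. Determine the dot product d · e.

4

d · e = (-13)·16 + (-14)·(-22) + (-24)·4 = -208 + 308 - 96 = 4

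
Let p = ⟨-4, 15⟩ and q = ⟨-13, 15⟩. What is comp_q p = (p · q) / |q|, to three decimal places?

13.955

p · q = (-4)·(-13) + 15·15 = 52 + 225 = 277
|q| = √(169 + 225) = √394 ≈ 19.8494
comp_q p = 277 / √394 ≈ 13.955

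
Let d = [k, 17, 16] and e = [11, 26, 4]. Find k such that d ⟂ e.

-46

d · e = k·11 + 17·26 + 16·4 = 506 + 11k
Set equal to 0: 11k = -506, so k = -46.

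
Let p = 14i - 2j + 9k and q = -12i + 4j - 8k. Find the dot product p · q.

-248

p · q = 14·(-12) + (-2)·4 + 9·(-8) = -168 - 8 - 72 = -248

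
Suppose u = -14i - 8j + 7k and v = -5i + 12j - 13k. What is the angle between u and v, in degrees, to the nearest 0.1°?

u · v = (-14)·(-5) + (-8)·12 + 7·(-13) = 70 - 96 - 91 = -117
|u|² = 196 + 64 + 49 = 309,  |u| = √309 ≈ 17.578396
|v|² = 25 + 144 + 169 = 338,  |v| = √338 ≈ 18.384776
cos θ = -117 / (17.578396 · 18.384776) ≈ -0.36203
θ = arccos(-0.36203) ≈ 111.2°

111.2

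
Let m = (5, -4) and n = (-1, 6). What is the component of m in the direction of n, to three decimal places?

-4.768

m · n = 5·(-1) + (-4)·6 = -5 - 24 = -29
|n| = √(1 + 36) = √37 ≈ 6.0828
comp_n m = -29 / √37 ≈ -4.768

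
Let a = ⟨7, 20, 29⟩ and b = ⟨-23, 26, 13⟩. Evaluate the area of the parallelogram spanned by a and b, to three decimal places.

1109.398

i: 20·13 - 29·26 = 260 - 754 = -494
j: 29·(-23) - 7·13 = -667 - 91 = -758
k: 7·26 - 20·(-23) = 182 - (-460) = 642
a × b = (-494, -758, 642)
|a × b| = √((-494)² + (-758)² + 642²) = √1230764 ≈ 1109.3980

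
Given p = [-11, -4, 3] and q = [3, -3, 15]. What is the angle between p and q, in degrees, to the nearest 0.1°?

82.7

p · q = (-11)·3 + (-4)·(-3) + 3·15 = -33 + 12 + 45 = 24
|p|² = 121 + 16 + 9 = 146,  |p| = √146 ≈ 12.083046
|q|² = 9 + 9 + 225 = 243,  |q| = √243 ≈ 15.588457
cos θ = 24 / (12.083046 · 15.588457) ≈ 0.12742
θ = arccos(0.12742) ≈ 82.7°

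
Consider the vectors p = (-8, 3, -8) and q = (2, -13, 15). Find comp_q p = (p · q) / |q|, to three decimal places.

-8.772

p · q = (-8)·2 + 3·(-13) + (-8)·15 = -16 - 39 - 120 = -175
|q| = √(4 + 169 + 225) = √398 ≈ 19.9499
comp_q p = -175 / √398 ≈ -8.772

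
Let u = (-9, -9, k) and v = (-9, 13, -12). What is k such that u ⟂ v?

-3

u · v = (-9)·(-9) + (-9)·13 + k·(-12) = -36 - 12k
Set equal to 0: -12k = 36, so k = -3.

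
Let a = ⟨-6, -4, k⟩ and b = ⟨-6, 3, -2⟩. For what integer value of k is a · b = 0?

12

a · b = (-6)·(-6) + (-4)·3 + k·(-2) = 24 - 2k
Set equal to 0: -2k = -24, so k = 12.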